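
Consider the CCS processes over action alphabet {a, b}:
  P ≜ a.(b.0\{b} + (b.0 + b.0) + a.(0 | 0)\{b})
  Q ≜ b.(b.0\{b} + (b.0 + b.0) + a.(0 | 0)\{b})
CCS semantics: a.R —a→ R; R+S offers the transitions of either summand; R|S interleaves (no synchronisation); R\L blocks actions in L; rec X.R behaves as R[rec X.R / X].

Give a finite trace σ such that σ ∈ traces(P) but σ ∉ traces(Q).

a

P's transition system — 5 states:
  s0 = a.(b.0\{b} + (b.0 + b.0) + a.(0 | 0)\{b}) | ··a··> s1
  s1 = b.0\{b} + (b.0 + b.0) + a.(0 | 0)\{b} | ··a··> s2, ··b··> s3, ··b··> s4
  s2 = (0 | 0)\{b} | deadlocked
  s3 = 0 | deadlocked
  s4 = 0\{b} | deadlocked
Q's transition system — 5 states:
  t0 = b.(b.0\{b} + (b.0 + b.0) + a.(0 | 0)\{b}) | ··b··> t1
  t1 = b.0\{b} + (b.0 + b.0) + a.(0 | 0)\{b} | ··a··> t2, ··b··> t3, ··b··> t4
  t2 = (0 | 0)\{b} | deadlocked
  t3 = 0 | deadlocked
  t4 = 0\{b} | deadlocked
Executing a from P (initial set {s0}):
  after a @ step 1: {s1}
  — P admits the full trace.
Executing a from Q (initial set {t0}):
  after a @ step 1: no successor for Q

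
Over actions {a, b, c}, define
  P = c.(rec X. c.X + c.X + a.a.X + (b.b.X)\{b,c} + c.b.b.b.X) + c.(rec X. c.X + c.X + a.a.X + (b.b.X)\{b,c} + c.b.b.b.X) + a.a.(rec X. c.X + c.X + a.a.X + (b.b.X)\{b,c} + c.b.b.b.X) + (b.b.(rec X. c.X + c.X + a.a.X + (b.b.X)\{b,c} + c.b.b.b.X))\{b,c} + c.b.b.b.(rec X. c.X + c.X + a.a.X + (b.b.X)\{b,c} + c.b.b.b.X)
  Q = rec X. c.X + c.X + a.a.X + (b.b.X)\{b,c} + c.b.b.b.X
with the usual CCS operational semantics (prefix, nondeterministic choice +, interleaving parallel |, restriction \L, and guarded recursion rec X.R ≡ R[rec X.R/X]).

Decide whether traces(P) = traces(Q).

LTS(P): 6 reachable states
  p0 = c.(rec X. c.X + c.X + a.a.X + (b.b.X)\{b,c} + c.b.b.b.X) + c.(rec X. c.X + c.X + a.a.X + (b.b.X)\{b,c} + c.b.b.b.X) + a.a.(rec X. c.X + c.X + a.a.X + (b.b.X)\{b,c} + c.b.b.b.X) + (b.b.(rec X. c.X + c.X + a.a.X + (b.b.X)\{b,c} + c.b.b.b.X))\{b,c} + c.b.b.b.(rec X. c.X + c.X + a.a.X + (b.b.X)\{b,c} + c.b.b.b.X) ⊢ =a=> p1, =c=> p2, =c=> p3
  p1 = a.(rec X. c.X + c.X + a.a.X + (b.b.X)\{b,c} + c.b.b.b.X) ⊢ =a=> p3
  p2 = b.b.b.(rec X. c.X + c.X + a.a.X + (b.b.X)\{b,c} + c.b.b.b.X) ⊢ =b=> p4
  p3 = rec X. c.X + c.X + a.a.X + (b.b.X)\{b,c} + c.b.b.b.X ⊢ =a=> p1, =c=> p2, =c=> p3
  p4 = b.b.(rec X. c.X + c.X + a.a.X + (b.b.X)\{b,c} + c.b.b.b.X) ⊢ =b=> p5
  p5 = b.(rec X. c.X + c.X + a.a.X + (b.b.X)\{b,c} + c.b.b.b.X) ⊢ =b=> p3
LTS(Q): 5 reachable states
  q0 = rec X. c.X + c.X + a.a.X + (b.b.X)\{b,c} + c.b.b.b.X ⊢ =a=> q1, =c=> q0, =c=> q2
  q1 = a.(rec X. c.X + c.X + a.a.X + (b.b.X)\{b,c} + c.b.b.b.X) ⊢ =a=> q0
  q2 = b.b.b.(rec X. c.X + c.X + a.a.X + (b.b.X)\{b,c} + c.b.b.b.X) ⊢ =b=> q3
  q3 = b.b.(rec X. c.X + c.X + a.a.X + (b.b.X)\{b,c} + c.b.b.b.X) ⊢ =b=> q4
  q4 = b.(rec X. c.X + c.X + a.a.X + (b.b.X)\{b,c} + c.b.b.b.X) ⊢ =b=> q0
Bisimilarity quotient blocks:
  B0 = {p0, p3, q0}
  B1 = {p2, q2}
  B2 = {p4, q3}
  B3 = {p5, q4}
  B4 = {p1, q1}
p0 ∈ B0, q0 ∈ B0 → same block
Bisimilar ⇒ trace-equivalent.

YES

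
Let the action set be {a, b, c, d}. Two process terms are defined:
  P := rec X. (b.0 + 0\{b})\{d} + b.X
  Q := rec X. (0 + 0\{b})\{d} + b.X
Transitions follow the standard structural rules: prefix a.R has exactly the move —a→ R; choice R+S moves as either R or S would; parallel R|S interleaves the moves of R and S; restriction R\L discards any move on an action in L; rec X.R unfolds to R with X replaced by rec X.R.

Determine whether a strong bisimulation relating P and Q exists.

P's transition system — 2 states:
  u0 = rec X. (b.0 + 0\{b})\{d} + b.X ⊢ -b-> u0, -b-> u1
  u1 = 0\{d} ⊢ ∅
Q's transition system — 1 states:
  v0 = rec X. (0 + 0\{b})\{d} + b.X ⊢ -b-> v0
Bisimilarity quotient blocks:
  B0 = {u0}
  B1 = {u1}
  B2 = {v0}
u0 ∈ B0, v0 ∈ B2 → different blocks

not bisimilar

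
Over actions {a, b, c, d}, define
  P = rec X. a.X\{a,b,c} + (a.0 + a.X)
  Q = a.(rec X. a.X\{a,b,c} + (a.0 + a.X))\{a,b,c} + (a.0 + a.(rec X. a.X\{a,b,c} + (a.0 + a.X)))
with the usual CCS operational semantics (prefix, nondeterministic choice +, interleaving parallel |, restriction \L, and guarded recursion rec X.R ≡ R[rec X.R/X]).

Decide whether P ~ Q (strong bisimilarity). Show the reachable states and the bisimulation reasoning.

P's transition system — 3 states:
  p0 = rec X. a.X\{a,b,c} + (a.0 + a.X) → -a-> p0, -a-> p1, -a-> p2
  p1 = (rec X. a.X\{a,b,c} + (a.0 + a.X))\{a,b,c} → ·
  p2 = 0 → ·
Q's transition system — 4 states:
  q0 = a.(rec X. a.X\{a,b,c} + (a.0 + a.X))\{a,b,c} + (a.0 + a.(rec X. a.X\{a,b,c} + (a.0 + a.X))) → -a-> q1, -a-> q2, -a-> q3
  q1 = (rec X. a.X\{a,b,c} + (a.0 + a.X))\{a,b,c} → ·
  q2 = 0 → ·
  q3 = rec X. a.X\{a,b,c} + (a.0 + a.X) → -a-> q1, -a-> q2, -a-> q3
Coarsest stable partition (strong bisimilarity classes):
  B0 = {p0, q0, q3}
  B1 = {p1, p2, q1, q2}
p0 ∈ B0, q0 ∈ B0 → same block

bisimilar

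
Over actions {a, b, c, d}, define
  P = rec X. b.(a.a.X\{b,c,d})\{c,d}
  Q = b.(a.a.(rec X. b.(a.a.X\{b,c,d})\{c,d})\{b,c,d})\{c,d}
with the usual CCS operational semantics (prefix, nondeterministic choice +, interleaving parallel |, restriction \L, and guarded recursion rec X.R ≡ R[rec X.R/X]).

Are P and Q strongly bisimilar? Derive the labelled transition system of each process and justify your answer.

P's transition system — 4 states:
  p0 = rec X. b.(a.a.X\{b,c,d})\{c,d} :: -b-> p1
  p1 = (a.a.(rec X. b.(a.a.X\{b,c,d})\{c,d})\{b,c,d})\{c,d} :: -a-> p2
  p2 = (a.(rec X. b.(a.a.X\{b,c,d})\{c,d})\{b,c,d})\{c,d} :: -a-> p3
  p3 = (rec X. b.(a.a.X\{b,c,d})\{c,d})\{b,c,d}\{c,d} :: ∅
Q's transition system — 4 states:
  q0 = b.(a.a.(rec X. b.(a.a.X\{b,c,d})\{c,d})\{b,c,d})\{c,d} :: -b-> q1
  q1 = (a.a.(rec X. b.(a.a.X\{b,c,d})\{c,d})\{b,c,d})\{c,d} :: -a-> q2
  q2 = (a.(rec X. b.(a.a.X\{b,c,d})\{c,d})\{b,c,d})\{c,d} :: -a-> q3
  q3 = (rec X. b.(a.a.X\{b,c,d})\{c,d})\{b,c,d}\{c,d} :: ∅
Partition-refinement fixed point:
  B0 = {p0, q0}
  B1 = {p1, q1}
  B2 = {p2, q2}
  B3 = {p3, q3}
p0 ∈ B0, q0 ∈ B0 → same block

YES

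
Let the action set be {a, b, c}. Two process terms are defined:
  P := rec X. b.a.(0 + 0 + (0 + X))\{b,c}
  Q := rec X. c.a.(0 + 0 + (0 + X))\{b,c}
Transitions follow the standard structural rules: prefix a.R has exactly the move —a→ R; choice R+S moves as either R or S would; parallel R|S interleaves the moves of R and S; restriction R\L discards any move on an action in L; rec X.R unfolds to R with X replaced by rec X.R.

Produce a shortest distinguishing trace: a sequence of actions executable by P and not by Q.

Reachable graph of P (3 states):
  m0 = rec X. b.a.(0 + 0 + (0 + X))\{b,c} has moves --b--▸ m1
  m1 = a.(0 + 0 + (0 + (rec X. b.a.(0 + 0 + (0 + X))\{b,c})))\{b,c} has moves --a--▸ m2
  m2 = (0 + 0 + (0 + (rec X. b.a.(0 + 0 + (0 + X))\{b,c})))\{b,c} has moves ∅
Reachable graph of Q (3 states):
  n0 = rec X. c.a.(0 + 0 + (0 + X))\{b,c} has moves --c--▸ n1
  n1 = a.(0 + 0 + (0 + (rec X. c.a.(0 + 0 + (0 + X))\{b,c})))\{b,c} has moves --a--▸ n2
  n2 = (0 + 0 + (0 + (rec X. c.a.(0 + 0 + (0 + X))\{b,c})))\{b,c} has moves ∅
Trace ⟨b⟩ through P, begin at {m0}:
  [1] b ⇒ {m1}
  ✓ P
Trace ⟨b⟩ through Q, begin at {n0}:
  [1] b ⇒ ∅ (Q stuck)

b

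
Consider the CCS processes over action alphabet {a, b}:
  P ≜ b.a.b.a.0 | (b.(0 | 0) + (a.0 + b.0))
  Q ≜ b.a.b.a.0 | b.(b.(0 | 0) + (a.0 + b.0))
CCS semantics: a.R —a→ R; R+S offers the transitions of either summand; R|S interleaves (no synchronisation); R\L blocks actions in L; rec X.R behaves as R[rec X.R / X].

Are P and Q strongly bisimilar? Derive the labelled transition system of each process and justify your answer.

P's transition system — 15 states:
  m0 = b.a.b.a.0 | (b.(0 | 0) + (a.0 + b.0)) :: ··a··> m1, ··b··> m1, ··b··> m2, ··b··> m3
  m1 = b.a.b.a.0 | 0 :: ··b··> m4
  m2 = a.b.a.0 | (b.(0 | 0) + (a.0 + b.0)) :: ··a··> m4, ··a··> m5, ··b··> m4, ··b··> m6
  m3 = b.a.b.a.0 | (0 | 0) :: ··b··> m6
  m4 = a.b.a.0 | 0 :: ··a··> m7
  m5 = b.a.0 | (b.(0 | 0) + (a.0 + b.0)) :: ··a··> m7, ··b··> m7, ··b··> m8, ··b··> m9
  m6 = a.b.a.0 | (0 | 0) :: ··a··> m9
  m7 = b.a.0 | 0 :: ··b··> m10
  m8 = a.0 | (b.(0 | 0) + (a.0 + b.0)) :: ··a··> m10, ··a··> m11, ··b··> m10, ··b··> m12
  m9 = b.a.0 | (0 | 0) :: ··b··> m12
  m10 = a.0 | 0 :: ··a··> m13
  m11 = 0 | (b.(0 | 0) + (a.0 + b.0)) :: ··a··> m13, ··b··> m13, ··b··> m14
  m12 = a.0 | (0 | 0) :: ··a··> m14
  m13 = 0 | 0 :: deadlocked
  m14 = 0 | (0 | 0) :: deadlocked
Q's transition system — 20 states:
  n0 = b.a.b.a.0 | b.(b.(0 | 0) + (a.0 + b.0)) :: ··b··> n1, ··b··> n2
  n1 = a.b.a.0 | b.(b.(0 | 0) + (a.0 + b.0)) :: ··a··> n3, ··b··> n4
  n2 = b.a.b.a.0 | (b.(0 | 0) + (a.0 + b.0)) :: ··a··> n5, ··b··> n4, ··b··> n5, ··b··> n6
  n3 = b.a.0 | b.(b.(0 | 0) + (a.0 + b.0)) :: ··b··> n7, ··b··> n8
  n4 = a.b.a.0 | (b.(0 | 0) + (a.0 + b.0)) :: ··a··> n8, ··a··> n9, ··b··> n10, ··b··> n9
  n5 = b.a.b.a.0 | 0 :: ··b··> n9
  n6 = b.a.b.a.0 | (0 | 0) :: ··b··> n10
  n7 = a.0 | b.(b.(0 | 0) + (a.0 + b.0)) :: ··a··> n11, ··b··> n12
  n8 = b.a.0 | (b.(0 | 0) + (a.0 + b.0)) :: ··a··> n13, ··b··> n12, ··b··> n13, ··b··> n14
  n9 = a.b.a.0 | 0 :: ··a··> n13
  n10 = a.b.a.0 | (0 | 0) :: ··a··> n14
  n11 = 0 | b.(b.(0 | 0) + (a.0 + b.0)) :: ··b··> n15
  n12 = a.0 | (b.(0 | 0) + (a.0 + b.0)) :: ··a··> n15, ··a··> n16, ··b··> n16, ··b··> n17
  n13 = b.a.0 | 0 :: ··b··> n16
  n14 = b.a.0 | (0 | 0) :: ··b··> n17
  n15 = 0 | (b.(0 | 0) + (a.0 + b.0)) :: ··a··> n18, ··b··> n18, ··b··> n19
  n16 = a.0 | 0 :: ··a··> n18
  n17 = a.0 | (0 | 0) :: ··a··> n19
  n18 = 0 | 0 :: deadlocked
  n19 = 0 | (0 | 0) :: deadlocked
Bisimilarity quotient blocks:
  B0 = {m0, n2}
  B1 = {m2, n4}
  B2 = {m4, m6, n10, n9}
  B3 = {m7, m9, n13, n14}
  B4 = {m10, m12, n16, n17}
  B5 = {m13, m14, n18, n19}
  B6 = {m5, n8}
  B7 = {m8, n12}
  B8 = {m11, n15}
  B9 = {m1, m3, n5, n6}
  B10 = {n0}
  B11 = {n1}
  B12 = {n3}
  B13 = {n7}
  B14 = {n11}
m0 ∈ B0, n0 ∈ B10 → different blocks

P ≁ Q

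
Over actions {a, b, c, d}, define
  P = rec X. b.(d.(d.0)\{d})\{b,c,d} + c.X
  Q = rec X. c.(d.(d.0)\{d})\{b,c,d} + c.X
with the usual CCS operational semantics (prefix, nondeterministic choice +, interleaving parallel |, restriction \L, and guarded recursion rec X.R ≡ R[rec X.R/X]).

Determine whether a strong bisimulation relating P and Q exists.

NO

LTS(P): 2 reachable states
  u0 = rec X. b.(d.(d.0)\{d})\{b,c,d} + c.X has moves =b=> u1, =c=> u0
  u1 = (d.(d.0)\{d})\{b,c,d} has moves deadlocked
LTS(Q): 2 reachable states
  v0 = rec X. c.(d.(d.0)\{d})\{b,c,d} + c.X has moves =c=> v0, =c=> v1
  v1 = (d.(d.0)\{d})\{b,c,d} has moves deadlocked
Coarsest stable partition (strong bisimilarity classes):
  B0 = {u0}
  B1 = {u1, v1}
  B2 = {v0}
u0 ∈ B0, v0 ∈ B2 → different blocks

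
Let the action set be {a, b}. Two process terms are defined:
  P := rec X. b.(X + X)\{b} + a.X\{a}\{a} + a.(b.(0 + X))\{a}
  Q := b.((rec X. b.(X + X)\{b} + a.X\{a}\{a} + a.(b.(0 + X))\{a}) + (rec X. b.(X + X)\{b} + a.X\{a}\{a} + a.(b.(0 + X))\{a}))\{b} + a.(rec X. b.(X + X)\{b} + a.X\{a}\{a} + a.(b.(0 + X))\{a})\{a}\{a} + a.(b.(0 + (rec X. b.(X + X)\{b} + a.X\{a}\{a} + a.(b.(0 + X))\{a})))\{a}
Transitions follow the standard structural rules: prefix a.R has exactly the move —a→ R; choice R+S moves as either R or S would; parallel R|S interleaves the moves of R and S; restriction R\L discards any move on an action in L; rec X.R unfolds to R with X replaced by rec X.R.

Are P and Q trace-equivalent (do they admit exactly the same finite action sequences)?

trace-equivalent

P's transition system — 9 states:
  s0 = rec X. b.(X + X)\{b} + a.X\{a}\{a} + a.(b.(0 + X))\{a} → -a-> s1, -a-> s2, -b-> s3
  s1 = (b.(0 + (rec X. b.(X + X)\{b} + a.X\{a}\{a} + a.(b.(0 + X))\{a})))\{a} → -b-> s4
  s2 = (rec X. b.(X + X)\{b} + a.X\{a}\{a} + a.(b.(0 + X))\{a})\{a}\{a} → -b-> s5
  s3 = ((rec X. b.(X + X)\{b} + a.X\{a}\{a} + a.(b.(0 + X))\{a}) + (rec X. b.(X + X)\{b} + a.X\{a}\{a} + a.(b.(0 + X))\{a}))\{b} → -a-> s6, -a-> s7
  s4 = (0 + (rec X. b.(X + X)\{b} + a.X\{a}\{a} + a.(b.(0 + X))\{a}))\{a} → -b-> s8
  s5 = ((rec X. b.(X + X)\{b} + a.X\{a}\{a} + a.(b.(0 + X))\{a}) + (rec X. b.(X + X)\{b} + a.X\{a}\{a} + a.(b.(0 + X))\{a}))\{b}\{a}\{a} → stopped
  s6 = (b.(0 + (rec X. b.(X + X)\{b} + a.X\{a}\{a} + a.(b.(0 + X))\{a})))\{a}\{b} → stopped
  s7 = (rec X. b.(X + X)\{b} + a.X\{a}\{a} + a.(b.(0 + X))\{a})\{a}\{a}\{b} → stopped
  s8 = ((rec X. b.(X + X)\{b} + a.X\{a}\{a} + a.(b.(0 + X))\{a}) + (rec X. b.(X + X)\{b} + a.X\{a}\{a} + a.(b.(0 + X))\{a}))\{b}\{a} → stopped
Q's transition system — 9 states:
  t0 = b.((rec X. b.(X + X)\{b} + a.X\{a}\{a} + a.(b.(0 + X))\{a}) + (rec X. b.(X + X)\{b} + a.X\{a}\{a} + a.(b.(0 + X))\{a}))\{b} + a.(rec X. b.(X + X)\{b} + a.X\{a}\{a} + a.(b.(0 + X))\{a})\{a}\{a} + a.(b.(0 + (rec X. b.(X + X)\{b} + a.X\{a}\{a} + a.(b.(0 + X))\{a})))\{a} → -a-> t1, -a-> t2, -b-> t3
  t1 = (b.(0 + (rec X. b.(X + X)\{b} + a.X\{a}\{a} + a.(b.(0 + X))\{a})))\{a} → -b-> t4
  t2 = (rec X. b.(X + X)\{b} + a.X\{a}\{a} + a.(b.(0 + X))\{a})\{a}\{a} → -b-> t5
  t3 = ((rec X. b.(X + X)\{b} + a.X\{a}\{a} + a.(b.(0 + X))\{a}) + (rec X. b.(X + X)\{b} + a.X\{a}\{a} + a.(b.(0 + X))\{a}))\{b} → -a-> t6, -a-> t7
  t4 = (0 + (rec X. b.(X + X)\{b} + a.X\{a}\{a} + a.(b.(0 + X))\{a}))\{a} → -b-> t8
  t5 = ((rec X. b.(X + X)\{b} + a.X\{a}\{a} + a.(b.(0 + X))\{a}) + (rec X. b.(X + X)\{b} + a.X\{a}\{a} + a.(b.(0 + X))\{a}))\{b}\{a}\{a} → stopped
  t6 = (b.(0 + (rec X. b.(X + X)\{b} + a.X\{a}\{a} + a.(b.(0 + X))\{a})))\{a}\{b} → stopped
  t7 = (rec X. b.(X + X)\{b} + a.X\{a}\{a} + a.(b.(0 + X))\{a})\{a}\{a}\{b} → stopped
  t8 = ((rec X. b.(X + X)\{b} + a.X\{a}\{a} + a.(b.(0 + X))\{a}) + (rec X. b.(X + X)\{b} + a.X\{a}\{a} + a.(b.(0 + X))\{a}))\{b}\{a} → stopped
Coarsest stable partition (strong bisimilarity classes):
  B0 = {s0, t0}
  B1 = {s2, s4, t2, t4}
  B2 = {s5, s6, s7, s8, t5, t6, t7, t8}
  B3 = {s3, t3}
  B4 = {s1, t1}
s0 ∈ B0, t0 ∈ B0 → same block
Bisimilar ⇒ trace-equivalent.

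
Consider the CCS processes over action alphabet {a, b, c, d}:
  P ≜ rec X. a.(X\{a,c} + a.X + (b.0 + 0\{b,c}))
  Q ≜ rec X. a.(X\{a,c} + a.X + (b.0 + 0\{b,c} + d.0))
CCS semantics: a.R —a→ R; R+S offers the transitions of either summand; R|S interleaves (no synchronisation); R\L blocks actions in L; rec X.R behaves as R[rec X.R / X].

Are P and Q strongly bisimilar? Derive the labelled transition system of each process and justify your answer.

not bisimilar

P's transition system — 3 states:
  s0 = rec X. a.(X\{a,c} + a.X + (b.0 + 0\{b,c})) → --a--▸ s1
  s1 = (rec X. a.(X\{a,c} + a.X + (b.0 + 0\{b,c})))\{a,c} + a.(rec X. a.(X\{a,c} + a.X + (b.0 + 0\{b,c}))) + (b.0 + 0\{b,c}) → --a--▸ s0, --b--▸ s2
  s2 = 0 → ∅
Q's transition system — 3 states:
  t0 = rec X. a.(X\{a,c} + a.X + (b.0 + 0\{b,c} + d.0)) → --a--▸ t1
  t1 = (rec X. a.(X\{a,c} + a.X + (b.0 + 0\{b,c} + d.0)))\{a,c} + a.(rec X. a.(X\{a,c} + a.X + (b.0 + 0\{b,c} + d.0))) + (b.0 + 0\{b,c} + d.0) → --a--▸ t0, --b--▸ t2, --d--▸ t2
  t2 = 0 → ∅
Coarsest stable partition (strong bisimilarity classes):
  B0 = {s0}
  B1 = {s1}
  B2 = {s2, t2}
  B3 = {t0}
  B4 = {t1}
s0 ∈ B0, t0 ∈ B3 → different blocks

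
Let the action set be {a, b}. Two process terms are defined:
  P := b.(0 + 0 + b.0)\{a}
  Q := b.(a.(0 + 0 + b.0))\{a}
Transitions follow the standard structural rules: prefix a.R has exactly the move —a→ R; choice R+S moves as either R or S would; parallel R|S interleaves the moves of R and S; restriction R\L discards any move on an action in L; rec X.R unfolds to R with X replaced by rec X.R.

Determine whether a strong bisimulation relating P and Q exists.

P ≁ Q

P's transition system — 3 states:
  m0 = b.(0 + 0 + b.0)\{a} | -b-> m1
  m1 = (0 + 0 + b.0)\{a} | -b-> m2
  m2 = 0\{a} | (no moves)
Q's transition system — 2 states:
  n0 = b.(a.(0 + 0 + b.0))\{a} | -b-> n1
  n1 = (a.(0 + 0 + b.0))\{a} | (no moves)
Coarsest stable partition (strong bisimilarity classes):
  B0 = {m0}
  B1 = {m1, n0}
  B2 = {m2, n1}
m0 ∈ B0, n0 ∈ B1 → different blocks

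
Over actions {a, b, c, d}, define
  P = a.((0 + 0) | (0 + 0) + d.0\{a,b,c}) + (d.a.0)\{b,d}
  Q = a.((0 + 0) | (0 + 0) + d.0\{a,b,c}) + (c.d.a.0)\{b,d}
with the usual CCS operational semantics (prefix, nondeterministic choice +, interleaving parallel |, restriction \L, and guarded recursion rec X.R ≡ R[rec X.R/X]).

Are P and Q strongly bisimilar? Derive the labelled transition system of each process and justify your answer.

P's transition system — 3 states:
  p0 = a.((0 + 0) | (0 + 0) + d.0\{a,b,c}) + (d.a.0)\{b,d} :: =a=> p1
  p1 = (0 + 0) | (0 + 0) + d.0\{a,b,c} :: =d=> p2
  p2 = 0\{a,b,c} :: stopped
Q's transition system — 4 states:
  q0 = a.((0 + 0) | (0 + 0) + d.0\{a,b,c}) + (c.d.a.0)\{b,d} :: =a=> q1, =c=> q2
  q1 = (0 + 0) | (0 + 0) + d.0\{a,b,c} :: =d=> q3
  q2 = (d.a.0)\{b,d} :: stopped
  q3 = 0\{a,b,c} :: stopped
Partition-refinement fixed point:
  B0 = {p0}
  B1 = {p1, q1}
  B2 = {p2, q2, q3}
  B3 = {q0}
p0 ∈ B0, q0 ∈ B3 → different blocks

NO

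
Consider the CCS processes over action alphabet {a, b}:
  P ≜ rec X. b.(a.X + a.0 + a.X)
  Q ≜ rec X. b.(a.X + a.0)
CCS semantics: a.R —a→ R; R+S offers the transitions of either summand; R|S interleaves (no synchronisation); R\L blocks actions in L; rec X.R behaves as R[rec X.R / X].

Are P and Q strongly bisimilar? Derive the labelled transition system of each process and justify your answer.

bisimilar

P's transition system — 3 states:
  s0 = rec X. b.(a.X + a.0 + a.X) has moves =b=> s1
  s1 = a.(rec X. b.(a.X + a.0 + a.X)) + a.0 + a.(rec X. b.(a.X + a.0 + a.X)) has moves =a=> s0, =a=> s2
  s2 = 0 has moves ∅
Q's transition system — 3 states:
  t0 = rec X. b.(a.X + a.0) has moves =b=> t1
  t1 = a.(rec X. b.(a.X + a.0)) + a.0 has moves =a=> t0, =a=> t2
  t2 = 0 has moves ∅
Bisimilarity quotient blocks:
  B0 = {s0, t0}
  B1 = {s1, t1}
  B2 = {s2, t2}
s0 ∈ B0, t0 ∈ B0 → same block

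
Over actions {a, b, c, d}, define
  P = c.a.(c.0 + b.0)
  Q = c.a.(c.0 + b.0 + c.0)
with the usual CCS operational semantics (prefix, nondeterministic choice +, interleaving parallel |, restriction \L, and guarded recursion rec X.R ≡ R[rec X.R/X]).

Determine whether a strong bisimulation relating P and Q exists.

bisimilar

P's transition system — 4 states:
  p0 = c.a.(c.0 + b.0) → =c=> p1
  p1 = a.(c.0 + b.0) → =a=> p2
  p2 = c.0 + b.0 → =b=> p3, =c=> p3
  p3 = 0 → ∅
Q's transition system — 4 states:
  q0 = c.a.(c.0 + b.0 + c.0) → =c=> q1
  q1 = a.(c.0 + b.0 + c.0) → =a=> q2
  q2 = c.0 + b.0 + c.0 → =b=> q3, =c=> q3
  q3 = 0 → ∅
Bisimilarity quotient blocks:
  B0 = {p0, q0}
  B1 = {p1, q1}
  B2 = {p2, q2}
  B3 = {p3, q3}
p0 ∈ B0, q0 ∈ B0 → same block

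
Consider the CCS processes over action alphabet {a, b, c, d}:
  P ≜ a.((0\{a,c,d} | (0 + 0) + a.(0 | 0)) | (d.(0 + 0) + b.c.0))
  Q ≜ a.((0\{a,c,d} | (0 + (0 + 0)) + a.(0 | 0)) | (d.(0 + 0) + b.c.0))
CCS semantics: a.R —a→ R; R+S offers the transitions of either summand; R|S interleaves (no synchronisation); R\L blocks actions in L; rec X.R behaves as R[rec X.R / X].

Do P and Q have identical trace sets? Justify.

trace-equivalent

P's transition system — 9 states:
  p0 = a.((0\{a,c,d} | (0 + 0) + a.(0 | 0)) | (d.(0 + 0) + b.c.0)) has moves ··a··> p1
  p1 = (0\{a,c,d} | (0 + 0) + a.(0 | 0)) | (d.(0 + 0) + b.c.0) has moves ··a··> p2, ··b··> p3, ··d··> p4
  p2 = 0 | 0 | (d.(0 + 0) + b.c.0) has moves ··b··> p5, ··d··> p6
  p3 = (0\{a,c,d} | (0 + 0) + a.(0 | 0)) | c.0 has moves ··a··> p5, ··c··> p7
  p4 = (0\{a,c,d} | (0 + 0) + a.(0 | 0)) | (0 + 0) has moves ··a··> p6
  p5 = 0 | 0 | c.0 has moves ··c··> p8
  p6 = 0 | 0 | (0 + 0) has moves stopped
  p7 = (0\{a,c,d} | (0 + 0) + a.(0 | 0)) | 0 has moves ··a··> p8
  p8 = 0 | 0 | 0 has moves stopped
Q's transition system — 9 states:
  q0 = a.((0\{a,c,d} | (0 + (0 + 0)) + a.(0 | 0)) | (d.(0 + 0) + b.c.0)) has moves ··a··> q1
  q1 = (0\{a,c,d} | (0 + (0 + 0)) + a.(0 | 0)) | (d.(0 + 0) + b.c.0) has moves ··a··> q2, ··b··> q3, ··d··> q4
  q2 = 0 | 0 | (d.(0 + 0) + b.c.0) has moves ··b··> q5, ··d··> q6
  q3 = (0\{a,c,d} | (0 + (0 + 0)) + a.(0 | 0)) | c.0 has moves ··a··> q5, ··c··> q7
  q4 = (0\{a,c,d} | (0 + (0 + 0)) + a.(0 | 0)) | (0 + 0) has moves ··a··> q6
  q5 = 0 | 0 | c.0 has moves ··c··> q8
  q6 = 0 | 0 | (0 + 0) has moves stopped
  q7 = (0\{a,c,d} | (0 + (0 + 0)) + a.(0 | 0)) | 0 has moves ··a··> q8
  q8 = 0 | 0 | 0 has moves stopped
Bisimilarity quotient blocks:
  B0 = {p0, q0}
  B1 = {p1, q1}
  B2 = {p4, p7, q4, q7}
  B3 = {p6, p8, q6, q8}
  B4 = {p3, q3}
  B5 = {p5, q5}
  B6 = {p2, q2}
p0 ∈ B0, q0 ∈ B0 → same block
Bisimilar ⇒ trace-equivalent.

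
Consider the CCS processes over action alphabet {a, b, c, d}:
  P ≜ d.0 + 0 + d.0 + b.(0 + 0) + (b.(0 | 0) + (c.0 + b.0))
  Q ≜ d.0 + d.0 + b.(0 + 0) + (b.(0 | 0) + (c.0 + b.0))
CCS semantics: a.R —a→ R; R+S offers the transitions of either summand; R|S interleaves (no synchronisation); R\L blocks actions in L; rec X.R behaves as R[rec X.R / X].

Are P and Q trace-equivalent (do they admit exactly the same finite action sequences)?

YES

Reachable graph of P (4 states):
  u0 = d.0 + 0 + d.0 + b.(0 + 0) + (b.(0 | 0) + (c.0 + b.0)) | =b=> u1, =b=> u2, =b=> u3, =c=> u1, =d=> u1
  u1 = 0 | (no moves)
  u2 = 0 + 0 | (no moves)
  u3 = 0 | 0 | (no moves)
Reachable graph of Q (4 states):
  v0 = d.0 + d.0 + b.(0 + 0) + (b.(0 | 0) + (c.0 + b.0)) | =b=> v1, =b=> v2, =b=> v3, =c=> v1, =d=> v1
  v1 = 0 | (no moves)
  v2 = 0 + 0 | (no moves)
  v3 = 0 | 0 | (no moves)
Bisimilarity quotient blocks:
  B0 = {u0, v0}
  B1 = {u1, u2, u3, v1, v2, v3}
u0 ∈ B0, v0 ∈ B0 → same block
Bisimilar ⇒ trace-equivalent.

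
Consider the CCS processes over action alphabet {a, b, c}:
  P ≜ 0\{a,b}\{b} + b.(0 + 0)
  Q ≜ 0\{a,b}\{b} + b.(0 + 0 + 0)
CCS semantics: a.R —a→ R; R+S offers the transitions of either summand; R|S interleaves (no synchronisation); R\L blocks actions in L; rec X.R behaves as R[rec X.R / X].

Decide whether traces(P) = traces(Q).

Reachable graph of P (2 states):
  s0 = 0\{a,b}\{b} + b.(0 + 0) ⊢ —b→ s1
  s1 = 0 + 0 ⊢ deadlocked
Reachable graph of Q (2 states):
  t0 = 0\{a,b}\{b} + b.(0 + 0 + 0) ⊢ —b→ t1
  t1 = 0 + 0 + 0 ⊢ deadlocked
Bisimilarity quotient blocks:
  B0 = {s0, t0}
  B1 = {s1, t1}
s0 ∈ B0, t0 ∈ B0 → same block
Bisimilar ⇒ trace-equivalent.

traces(P) = traces(Q)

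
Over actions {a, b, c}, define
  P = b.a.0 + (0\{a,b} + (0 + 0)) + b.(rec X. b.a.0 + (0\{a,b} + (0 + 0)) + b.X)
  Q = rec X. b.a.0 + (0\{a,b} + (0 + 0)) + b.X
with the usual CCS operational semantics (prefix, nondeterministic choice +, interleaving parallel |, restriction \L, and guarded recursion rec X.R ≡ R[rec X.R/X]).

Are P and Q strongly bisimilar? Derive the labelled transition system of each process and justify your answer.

YES

Reachable graph of P (4 states):
  m0 = b.a.0 + (0\{a,b} + (0 + 0)) + b.(rec X. b.a.0 + (0\{a,b} + (0 + 0)) + b.X) has moves =b=> m1, =b=> m2
  m1 = a.0 has moves =a=> m3
  m2 = rec X. b.a.0 + (0\{a,b} + (0 + 0)) + b.X has moves =b=> m1, =b=> m2
  m3 = 0 has moves stopped
Reachable graph of Q (3 states):
  n0 = rec X. b.a.0 + (0\{a,b} + (0 + 0)) + b.X has moves =b=> n0, =b=> n1
  n1 = a.0 has moves =a=> n2
  n2 = 0 has moves stopped
Partition-refinement fixed point:
  B0 = {m0, m2, n0}
  B1 = {m1, n1}
  B2 = {m3, n2}
m0 ∈ B0, n0 ∈ B0 → same block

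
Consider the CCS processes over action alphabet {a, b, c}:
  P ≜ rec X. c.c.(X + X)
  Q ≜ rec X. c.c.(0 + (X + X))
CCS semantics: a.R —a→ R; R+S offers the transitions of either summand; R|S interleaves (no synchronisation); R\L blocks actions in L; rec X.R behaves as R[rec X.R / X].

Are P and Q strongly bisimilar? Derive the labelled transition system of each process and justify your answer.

LTS(P): 3 reachable states
  u0 = rec X. c.c.(X + X) has moves -c-> u1
  u1 = c.((rec X. c.c.(X + X)) + (rec X. c.c.(X + X))) has moves -c-> u2
  u2 = (rec X. c.c.(X + X)) + (rec X. c.c.(X + X)) has moves -c-> u1
LTS(Q): 3 reachable states
  v0 = rec X. c.c.(0 + (X + X)) has moves -c-> v1
  v1 = c.(0 + ((rec X. c.c.(0 + (X + X))) + (rec X. c.c.(0 + (X + X))))) has moves -c-> v2
  v2 = 0 + ((rec X. c.c.(0 + (X + X))) + (rec X. c.c.(0 + (X + X)))) has moves -c-> v1
Bisimilarity quotient blocks:
  B0 = {u0, u1, u2, v0, v1, v2}
u0 ∈ B0, v0 ∈ B0 → same block

YES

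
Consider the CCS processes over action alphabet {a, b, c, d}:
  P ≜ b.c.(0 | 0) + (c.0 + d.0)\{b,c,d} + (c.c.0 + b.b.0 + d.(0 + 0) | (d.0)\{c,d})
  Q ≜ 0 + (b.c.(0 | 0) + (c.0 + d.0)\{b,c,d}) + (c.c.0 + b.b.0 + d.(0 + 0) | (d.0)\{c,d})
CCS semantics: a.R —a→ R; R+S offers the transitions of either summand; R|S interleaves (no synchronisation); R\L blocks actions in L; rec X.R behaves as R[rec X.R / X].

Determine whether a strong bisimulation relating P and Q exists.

YES

Reachable graph of P (7 states):
  s0 = b.c.(0 | 0) + (c.0 + d.0)\{b,c,d} + (c.c.0 + b.b.0 + d.(0 + 0) | (d.0)\{c,d}) :: --b--▸ s1, --b--▸ s2, --c--▸ s3, --d--▸ s4
  s1 = b.0 :: --b--▸ s5
  s2 = c.(0 | 0) :: --c--▸ s6
  s3 = c.0 :: --c--▸ s5
  s4 = (0 + 0) | (d.0)\{c,d} :: stopped
  s5 = 0 :: stopped
  s6 = 0 | 0 :: stopped
Reachable graph of Q (7 states):
  t0 = 0 + (b.c.(0 | 0) + (c.0 + d.0)\{b,c,d}) + (c.c.0 + b.b.0 + d.(0 + 0) | (d.0)\{c,d}) :: --b--▸ t1, --b--▸ t2, --c--▸ t3, --d--▸ t4
  t1 = b.0 :: --b--▸ t5
  t2 = c.(0 | 0) :: --c--▸ t6
  t3 = c.0 :: --c--▸ t5
  t4 = (0 + 0) | (d.0)\{c,d} :: stopped
  t5 = 0 :: stopped
  t6 = 0 | 0 :: stopped
Partition-refinement fixed point:
  B0 = {s0, t0}
  B1 = {s2, s3, t2, t3}
  B2 = {s4, s5, s6, t4, t5, t6}
  B3 = {s1, t1}
s0 ∈ B0, t0 ∈ B0 → same block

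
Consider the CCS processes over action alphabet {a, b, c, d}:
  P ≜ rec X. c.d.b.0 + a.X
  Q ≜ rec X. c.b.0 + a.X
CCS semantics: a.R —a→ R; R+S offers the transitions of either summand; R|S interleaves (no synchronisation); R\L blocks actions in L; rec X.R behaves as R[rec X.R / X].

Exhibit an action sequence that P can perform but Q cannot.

cd

Reachable graph of P (4 states):
  m0 = rec X. c.d.b.0 + a.X ⊢ —a→ m0, —c→ m1
  m1 = d.b.0 ⊢ —d→ m2
  m2 = b.0 ⊢ —b→ m3
  m3 = 0 ⊢ deadlocked
Reachable graph of Q (3 states):
  n0 = rec X. c.b.0 + a.X ⊢ —a→ n0, —c→ n1
  n1 = b.0 ⊢ —b→ n2
  n2 = 0 ⊢ deadlocked
Executing cd from P (initial set {m0}):
  after c @ step 1: {m1}
  after d @ step 2: {m2}
  ✓ P
Executing cd from Q (initial set {n0}):
  after c @ step 1: {n1}
  after d @ step 2: ∅  — Q cannot continue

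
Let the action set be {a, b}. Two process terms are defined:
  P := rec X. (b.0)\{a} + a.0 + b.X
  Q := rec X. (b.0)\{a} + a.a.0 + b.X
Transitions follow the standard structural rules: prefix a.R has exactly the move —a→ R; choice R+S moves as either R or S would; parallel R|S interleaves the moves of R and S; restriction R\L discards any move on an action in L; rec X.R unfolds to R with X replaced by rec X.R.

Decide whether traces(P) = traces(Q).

P's transition system — 3 states:
  u0 = rec X. (b.0)\{a} + a.0 + b.X has moves --a--▸ u1, --b--▸ u0, --b--▸ u2
  u1 = 0 has moves (no moves)
  u2 = 0\{a} has moves (no moves)
Q's transition system — 4 states:
  v0 = rec X. (b.0)\{a} + a.a.0 + b.X has moves --a--▸ v1, --b--▸ v0, --b--▸ v2
  v1 = a.0 has moves --a--▸ v3
  v2 = 0\{a} has moves (no moves)
  v3 = 0 has moves (no moves)
Trace ⟨aa⟩ through Q, begin at {v0}:
  after a @ step 1: {v1}
  after a @ step 2: {v3}
  Q completes σ.
Trace ⟨aa⟩ through P, begin at {u0}:
  after a @ step 1: {u1}
  after a @ step 2: no successor for P

traces(P) ≠ traces(Q) — witness ⟨aa⟩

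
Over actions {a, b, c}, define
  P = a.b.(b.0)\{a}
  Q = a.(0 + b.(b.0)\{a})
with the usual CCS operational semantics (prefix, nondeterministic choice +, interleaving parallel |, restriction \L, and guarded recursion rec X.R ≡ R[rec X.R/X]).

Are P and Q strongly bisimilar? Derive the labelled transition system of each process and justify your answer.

P's transition system — 4 states:
  s0 = a.b.(b.0)\{a} :: -a-> s1
  s1 = b.(b.0)\{a} :: -b-> s2
  s2 = (b.0)\{a} :: -b-> s3
  s3 = 0\{a} :: ∅
Q's transition system — 4 states:
  t0 = a.(0 + b.(b.0)\{a}) :: -a-> t1
  t1 = 0 + b.(b.0)\{a} :: -b-> t2
  t2 = (b.0)\{a} :: -b-> t3
  t3 = 0\{a} :: ∅
Partition-refinement fixed point:
  B0 = {s0, t0}
  B1 = {s1, t1}
  B2 = {s2, t2}
  B3 = {s3, t3}
s0 ∈ B0, t0 ∈ B0 → same block

P ~ Q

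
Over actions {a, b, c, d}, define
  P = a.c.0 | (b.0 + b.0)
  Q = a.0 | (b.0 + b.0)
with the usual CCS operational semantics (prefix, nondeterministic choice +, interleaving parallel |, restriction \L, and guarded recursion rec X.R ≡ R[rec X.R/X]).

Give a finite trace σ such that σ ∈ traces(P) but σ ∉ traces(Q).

Reachable graph of P (6 states):
  m0 = a.c.0 | (b.0 + b.0) ⊢ =a=> m1, =b=> m2
  m1 = c.0 | (b.0 + b.0) ⊢ =b=> m3, =c=> m4
  m2 = a.c.0 | 0 ⊢ =a=> m3
  m3 = c.0 | 0 ⊢ =c=> m5
  m4 = 0 | (b.0 + b.0) ⊢ =b=> m5
  m5 = 0 | 0 ⊢ deadlocked
Reachable graph of Q (4 states):
  n0 = a.0 | (b.0 + b.0) ⊢ =a=> n1, =b=> n2
  n1 = 0 | (b.0 + b.0) ⊢ =b=> n3
  n2 = a.0 | 0 ⊢ =a=> n3
  n3 = 0 | 0 ⊢ deadlocked
Run σ = ⟨ac⟩ on P: start {m0}
  step 1 (a): {m1}
  step 2 (c): {m4}
  — P admits the full trace.
Run σ = ⟨ac⟩ on Q: start {n0}
  step 1 (a): {n1}
  step 2 (c): ∅  — Q cannot continue

ac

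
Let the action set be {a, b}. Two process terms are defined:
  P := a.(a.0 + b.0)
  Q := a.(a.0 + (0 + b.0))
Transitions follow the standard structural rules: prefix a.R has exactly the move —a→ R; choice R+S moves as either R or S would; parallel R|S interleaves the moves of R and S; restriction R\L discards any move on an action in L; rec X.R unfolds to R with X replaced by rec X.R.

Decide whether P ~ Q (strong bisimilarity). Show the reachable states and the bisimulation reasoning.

P's transition system — 3 states:
  m0 = a.(a.0 + b.0) ⊢ ··a··> m1
  m1 = a.0 + b.0 ⊢ ··a··> m2, ··b··> m2
  m2 = 0 ⊢ deadlocked
Q's transition system — 3 states:
  n0 = a.(a.0 + (0 + b.0)) ⊢ ··a··> n1
  n1 = a.0 + (0 + b.0) ⊢ ··a··> n2, ··b··> n2
  n2 = 0 ⊢ deadlocked
Coarsest stable partition (strong bisimilarity classes):
  B0 = {m0, n0}
  B1 = {m1, n1}
  B2 = {m2, n2}
m0 ∈ B0, n0 ∈ B0 → same block

YES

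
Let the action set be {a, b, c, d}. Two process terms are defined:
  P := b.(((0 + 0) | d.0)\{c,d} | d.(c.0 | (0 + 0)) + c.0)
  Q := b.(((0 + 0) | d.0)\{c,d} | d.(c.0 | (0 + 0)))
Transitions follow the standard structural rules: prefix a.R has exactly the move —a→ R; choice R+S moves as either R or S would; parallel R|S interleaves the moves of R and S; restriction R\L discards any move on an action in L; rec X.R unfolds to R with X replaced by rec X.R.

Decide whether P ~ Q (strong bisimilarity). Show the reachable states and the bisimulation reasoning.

LTS(P): 5 reachable states
  m0 = b.(((0 + 0) | d.0)\{c,d} | d.(c.0 | (0 + 0)) + c.0) :: —b→ m1
  m1 = ((0 + 0) | d.0)\{c,d} | d.(c.0 | (0 + 0)) + c.0 :: —c→ m2, —d→ m3
  m2 = 0 :: ∅
  m3 = ((0 + 0) | d.0)\{c,d} | (c.0 | (0 + 0)) :: —c→ m4
  m4 = ((0 + 0) | d.0)\{c,d} | (0 | (0 + 0)) :: ∅
LTS(Q): 4 reachable states
  n0 = b.(((0 + 0) | d.0)\{c,d} | d.(c.0 | (0 + 0))) :: —b→ n1
  n1 = ((0 + 0) | d.0)\{c,d} | d.(c.0 | (0 + 0)) :: —d→ n2
  n2 = ((0 + 0) | d.0)\{c,d} | (c.0 | (0 + 0)) :: —c→ n3
  n3 = ((0 + 0) | d.0)\{c,d} | (0 | (0 + 0)) :: ∅
Partition-refinement fixed point:
  B0 = {m0}
  B1 = {m1}
  B2 = {m3, n2}
  B3 = {m2, m4, n3}
  B4 = {n0}
  B5 = {n1}
m0 ∈ B0, n0 ∈ B4 → different blocks

NO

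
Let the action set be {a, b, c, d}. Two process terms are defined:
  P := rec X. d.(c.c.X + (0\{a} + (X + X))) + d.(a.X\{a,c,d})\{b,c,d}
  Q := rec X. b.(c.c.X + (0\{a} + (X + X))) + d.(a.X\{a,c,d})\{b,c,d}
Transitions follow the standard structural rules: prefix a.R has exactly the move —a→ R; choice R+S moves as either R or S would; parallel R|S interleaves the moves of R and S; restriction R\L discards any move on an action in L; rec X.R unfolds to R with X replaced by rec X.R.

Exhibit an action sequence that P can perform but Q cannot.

Reachable graph of P (5 states):
  u0 = rec X. d.(c.c.X + (0\{a} + (X + X))) + d.(a.X\{a,c,d})\{b,c,d} | —d→ u1, —d→ u2
  u1 = (a.(rec X. d.(c.c.X + (0\{a} + (X + X))) + d.(a.X\{a,c,d})\{b,c,d})\{a,c,d})\{b,c,d} | —a→ u3
  u2 = c.c.(rec X. d.(c.c.X + (0\{a} + (X + X))) + d.(a.X\{a,c,d})\{b,c,d}) + (0\{a} + ((rec X. d.(c.c.X + (0\{a} + (X + X))) + d.(a.X\{a,c,d})\{b,c,d}) + (rec X. d.(c.c.X + (0\{a} + (X + X))) + d.(a.X\{a,c,d})\{b,c,d}))) | —c→ u4, —d→ u1, —d→ u2
  u3 = (rec X. d.(c.c.X + (0\{a} + (X + X))) + d.(a.X\{a,c,d})\{b,c,d})\{a,c,d}\{b,c,d} | deadlocked
  u4 = c.(rec X. d.(c.c.X + (0\{a} + (X + X))) + d.(a.X\{a,c,d})\{b,c,d}) | —c→ u0
Reachable graph of Q (5 states):
  v0 = rec X. b.(c.c.X + (0\{a} + (X + X))) + d.(a.X\{a,c,d})\{b,c,d} | —b→ v1, —d→ v2
  v1 = c.c.(rec X. b.(c.c.X + (0\{a} + (X + X))) + d.(a.X\{a,c,d})\{b,c,d}) + (0\{a} + ((rec X. b.(c.c.X + (0\{a} + (X + X))) + d.(a.X\{a,c,d})\{b,c,d}) + (rec X. b.(c.c.X + (0\{a} + (X + X))) + d.(a.X\{a,c,d})\{b,c,d}))) | —b→ v1, —c→ v3, —d→ v2
  v2 = (a.(rec X. b.(c.c.X + (0\{a} + (X + X))) + d.(a.X\{a,c,d})\{b,c,d})\{a,c,d})\{b,c,d} | —a→ v4
  v3 = c.(rec X. b.(c.c.X + (0\{a} + (X + X))) + d.(a.X\{a,c,d})\{b,c,d}) | —c→ v0
  v4 = (rec X. b.(c.c.X + (0\{a} + (X + X))) + d.(a.X\{a,c,d})\{b,c,d})\{a,c,d}\{b,c,d} | deadlocked
Trace ⟨dc⟩ through P, begin at {u0}:
  [1] d ⇒ {u1, u2}
  [2] c ⇒ {u4}
  P completes σ.
Trace ⟨dc⟩ through Q, begin at {v0}:
  [1] d ⇒ {v2}
  [2] c ⇒ ∅  — Q cannot continue

dc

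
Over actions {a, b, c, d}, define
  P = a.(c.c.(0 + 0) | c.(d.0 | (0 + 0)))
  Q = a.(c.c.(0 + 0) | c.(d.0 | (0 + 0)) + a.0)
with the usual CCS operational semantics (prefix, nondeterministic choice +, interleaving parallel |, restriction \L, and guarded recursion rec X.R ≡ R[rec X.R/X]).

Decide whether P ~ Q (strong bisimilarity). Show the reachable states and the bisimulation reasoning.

not bisimilar

LTS(P): 10 reachable states
  u0 = a.(c.c.(0 + 0) | c.(d.0 | (0 + 0))) | —a→ u1
  u1 = c.c.(0 + 0) | c.(d.0 | (0 + 0)) | —c→ u2, —c→ u3
  u2 = c.(0 + 0) | c.(d.0 | (0 + 0)) | —c→ u4, —c→ u5
  u3 = c.c.(0 + 0) | (d.0 | (0 + 0)) | —c→ u5, —d→ u6
  u4 = (0 + 0) | c.(d.0 | (0 + 0)) | —c→ u7
  u5 = c.(0 + 0) | (d.0 | (0 + 0)) | —c→ u7, —d→ u8
  u6 = c.c.(0 + 0) | (0 | (0 + 0)) | —c→ u8
  u7 = (0 + 0) | (d.0 | (0 + 0)) | —d→ u9
  u8 = c.(0 + 0) | (0 | (0 + 0)) | —c→ u9
  u9 = (0 + 0) | (0 | (0 + 0)) | ·
LTS(Q): 11 reachable states
  v0 = a.(c.c.(0 + 0) | c.(d.0 | (0 + 0)) + a.0) | —a→ v1
  v1 = c.c.(0 + 0) | c.(d.0 | (0 + 0)) + a.0 | —a→ v2, —c→ v3, —c→ v4
  v2 = 0 | ·
  v3 = c.(0 + 0) | c.(d.0 | (0 + 0)) | —c→ v5, —c→ v6
  v4 = c.c.(0 + 0) | (d.0 | (0 + 0)) | —c→ v6, —d→ v7
  v5 = (0 + 0) | c.(d.0 | (0 + 0)) | —c→ v8
  v6 = c.(0 + 0) | (d.0 | (0 + 0)) | —c→ v8, —d→ v9
  v7 = c.c.(0 + 0) | (0 | (0 + 0)) | —c→ v9
  v8 = (0 + 0) | (d.0 | (0 + 0)) | —d→ v10
  v9 = c.(0 + 0) | (0 | (0 + 0)) | —c→ v10
  v10 = (0 + 0) | (0 | (0 + 0)) | ·
Partition-refinement fixed point:
  B0 = {u0}
  B1 = {u1}
  B2 = {u3, v4}
  B3 = {u6, v7}
  B4 = {u8, v9}
  B5 = {u9, v10, v2}
  B6 = {u5, v6}
  B7 = {u7, v8}
  B8 = {u2, v3}
  B9 = {u4, v5}
  B10 = {v0}
  B11 = {v1}
u0 ∈ B0, v0 ∈ B10 → different blocks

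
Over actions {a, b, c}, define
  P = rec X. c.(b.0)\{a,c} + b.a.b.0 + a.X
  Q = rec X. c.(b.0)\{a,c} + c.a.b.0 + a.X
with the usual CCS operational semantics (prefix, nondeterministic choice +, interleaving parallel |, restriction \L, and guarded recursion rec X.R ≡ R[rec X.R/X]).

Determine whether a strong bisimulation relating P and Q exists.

LTS(P): 6 reachable states
  u0 = rec X. c.(b.0)\{a,c} + b.a.b.0 + a.X :: -a-> u0, -b-> u1, -c-> u2
  u1 = a.b.0 :: -a-> u3
  u2 = (b.0)\{a,c} :: -b-> u4
  u3 = b.0 :: -b-> u5
  u4 = 0\{a,c} :: deadlocked
  u5 = 0 :: deadlocked
LTS(Q): 6 reachable states
  v0 = rec X. c.(b.0)\{a,c} + c.a.b.0 + a.X :: -a-> v0, -c-> v1, -c-> v2
  v1 = (b.0)\{a,c} :: -b-> v3
  v2 = a.b.0 :: -a-> v4
  v3 = 0\{a,c} :: deadlocked
  v4 = b.0 :: -b-> v5
  v5 = 0 :: deadlocked
Coarsest stable partition (strong bisimilarity classes):
  B0 = {u0}
  B1 = {u2, u3, v1, v4}
  B2 = {u4, u5, v3, v5}
  B3 = {u1, v2}
  B4 = {v0}
u0 ∈ B0, v0 ∈ B4 → different blocks

NO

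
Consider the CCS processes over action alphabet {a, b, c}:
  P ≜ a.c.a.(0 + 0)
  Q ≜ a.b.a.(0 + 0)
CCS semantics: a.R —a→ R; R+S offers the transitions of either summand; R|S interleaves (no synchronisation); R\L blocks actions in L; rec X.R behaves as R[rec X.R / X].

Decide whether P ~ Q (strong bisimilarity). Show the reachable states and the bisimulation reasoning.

P's transition system — 4 states:
  s0 = a.c.a.(0 + 0) → --a--▸ s1
  s1 = c.a.(0 + 0) → --c--▸ s2
  s2 = a.(0 + 0) → --a--▸ s3
  s3 = 0 + 0 → (no moves)
Q's transition system — 4 states:
  t0 = a.b.a.(0 + 0) → --a--▸ t1
  t1 = b.a.(0 + 0) → --b--▸ t2
  t2 = a.(0 + 0) → --a--▸ t3
  t3 = 0 + 0 → (no moves)
Partition-refinement fixed point:
  B0 = {s0}
  B1 = {s1}
  B2 = {s2, t2}
  B3 = {s3, t3}
  B4 = {t0}
  B5 = {t1}
s0 ∈ B0, t0 ∈ B4 → different blocks

not bisimilar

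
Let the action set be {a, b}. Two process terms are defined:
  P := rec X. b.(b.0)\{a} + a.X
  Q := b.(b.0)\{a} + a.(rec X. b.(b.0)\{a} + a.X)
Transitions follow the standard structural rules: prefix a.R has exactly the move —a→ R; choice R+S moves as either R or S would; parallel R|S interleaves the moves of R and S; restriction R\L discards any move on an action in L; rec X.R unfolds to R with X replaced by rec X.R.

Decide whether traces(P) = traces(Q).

Reachable graph of P (3 states):
  s0 = rec X. b.(b.0)\{a} + a.X ⊢ —a→ s0, —b→ s1
  s1 = (b.0)\{a} ⊢ —b→ s2
  s2 = 0\{a} ⊢ deadlocked
Reachable graph of Q (4 states):
  t0 = b.(b.0)\{a} + a.(rec X. b.(b.0)\{a} + a.X) ⊢ —a→ t1, —b→ t2
  t1 = rec X. b.(b.0)\{a} + a.X ⊢ —a→ t1, —b→ t2
  t2 = (b.0)\{a} ⊢ —b→ t3
  t3 = 0\{a} ⊢ deadlocked
Partition-refinement fixed point:
  B0 = {s0, t0, t1}
  B1 = {s1, t2}
  B2 = {s2, t3}
s0 ∈ B0, t0 ∈ B0 → same block
Bisimilar ⇒ trace-equivalent.

traces(P) = traces(Q)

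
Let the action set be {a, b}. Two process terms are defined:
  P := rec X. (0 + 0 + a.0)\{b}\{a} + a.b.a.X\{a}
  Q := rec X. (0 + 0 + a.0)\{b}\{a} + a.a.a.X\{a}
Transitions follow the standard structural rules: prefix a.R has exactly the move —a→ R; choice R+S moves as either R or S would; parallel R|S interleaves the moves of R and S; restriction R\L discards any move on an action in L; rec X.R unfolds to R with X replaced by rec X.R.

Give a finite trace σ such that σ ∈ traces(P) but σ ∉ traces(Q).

Reachable graph of P (4 states):
  s0 = rec X. (0 + 0 + a.0)\{b}\{a} + a.b.a.X\{a} | —a→ s1
  s1 = b.a.(rec X. (0 + 0 + a.0)\{b}\{a} + a.b.a.X\{a})\{a} | —b→ s2
  s2 = a.(rec X. (0 + 0 + a.0)\{b}\{a} + a.b.a.X\{a})\{a} | —a→ s3
  s3 = (rec X. (0 + 0 + a.0)\{b}\{a} + a.b.a.X\{a})\{a} | stopped
Reachable graph of Q (4 states):
  t0 = rec X. (0 + 0 + a.0)\{b}\{a} + a.a.a.X\{a} | —a→ t1
  t1 = a.a.(rec X. (0 + 0 + a.0)\{b}\{a} + a.a.a.X\{a})\{a} | —a→ t2
  t2 = a.(rec X. (0 + 0 + a.0)\{b}\{a} + a.a.a.X\{a})\{a} | —a→ t3
  t3 = (rec X. (0 + 0 + a.0)\{b}\{a} + a.a.a.X\{a})\{a} | stopped
Executing ab from P (initial set {s0}):
  step 1 (a): {s1}
  step 2 (b): {s2}
  P completes σ.
Executing ab from Q (initial set {t0}):
  step 1 (a): {t1}
  step 2 (b): ∅ (Q stuck)

ab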